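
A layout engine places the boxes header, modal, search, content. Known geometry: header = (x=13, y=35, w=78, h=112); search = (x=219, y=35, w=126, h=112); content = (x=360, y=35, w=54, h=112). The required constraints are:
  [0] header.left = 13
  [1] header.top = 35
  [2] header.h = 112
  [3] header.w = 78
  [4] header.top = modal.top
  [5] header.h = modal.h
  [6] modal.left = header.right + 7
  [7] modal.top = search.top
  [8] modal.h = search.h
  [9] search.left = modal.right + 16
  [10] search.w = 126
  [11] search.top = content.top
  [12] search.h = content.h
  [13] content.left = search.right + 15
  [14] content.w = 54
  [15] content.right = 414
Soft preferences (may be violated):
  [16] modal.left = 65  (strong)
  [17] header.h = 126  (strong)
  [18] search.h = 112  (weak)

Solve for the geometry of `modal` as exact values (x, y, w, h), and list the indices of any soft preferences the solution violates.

modal = (x=98, y=35, w=105, h=112)
violated soft preferences: 16, 17

1. modal.y = 35  [header.top = modal.top]
2. modal.h = 112  [header.h = modal.h]
3. modal.x = 98  [modal.left = header.right + 7]
4. modal.w = 105  [search.left = modal.right + 16]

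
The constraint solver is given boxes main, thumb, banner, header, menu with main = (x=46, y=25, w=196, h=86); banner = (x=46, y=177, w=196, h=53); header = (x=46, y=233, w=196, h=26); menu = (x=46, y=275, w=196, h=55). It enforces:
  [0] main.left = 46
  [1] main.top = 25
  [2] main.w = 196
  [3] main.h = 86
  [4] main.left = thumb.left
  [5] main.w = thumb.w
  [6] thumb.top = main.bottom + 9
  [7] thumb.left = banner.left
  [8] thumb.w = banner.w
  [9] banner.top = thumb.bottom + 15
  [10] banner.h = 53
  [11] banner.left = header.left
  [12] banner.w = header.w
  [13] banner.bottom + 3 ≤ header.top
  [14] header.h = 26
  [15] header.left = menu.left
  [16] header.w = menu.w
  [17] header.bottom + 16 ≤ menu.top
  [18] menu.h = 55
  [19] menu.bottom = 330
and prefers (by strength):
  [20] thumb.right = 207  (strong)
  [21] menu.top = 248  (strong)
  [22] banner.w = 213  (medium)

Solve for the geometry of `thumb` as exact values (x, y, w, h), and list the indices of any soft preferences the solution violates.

thumb = (x=46, y=120, w=196, h=42)
violated soft preferences: 20, 21, 22

1. thumb.x = 46  [main.left = thumb.left]
2. thumb.w = 196  [main.w = thumb.w]
3. thumb.y = 120  [thumb.top = main.bottom + 9]
4. thumb.h = 42  [banner.top = thumb.bottom + 15]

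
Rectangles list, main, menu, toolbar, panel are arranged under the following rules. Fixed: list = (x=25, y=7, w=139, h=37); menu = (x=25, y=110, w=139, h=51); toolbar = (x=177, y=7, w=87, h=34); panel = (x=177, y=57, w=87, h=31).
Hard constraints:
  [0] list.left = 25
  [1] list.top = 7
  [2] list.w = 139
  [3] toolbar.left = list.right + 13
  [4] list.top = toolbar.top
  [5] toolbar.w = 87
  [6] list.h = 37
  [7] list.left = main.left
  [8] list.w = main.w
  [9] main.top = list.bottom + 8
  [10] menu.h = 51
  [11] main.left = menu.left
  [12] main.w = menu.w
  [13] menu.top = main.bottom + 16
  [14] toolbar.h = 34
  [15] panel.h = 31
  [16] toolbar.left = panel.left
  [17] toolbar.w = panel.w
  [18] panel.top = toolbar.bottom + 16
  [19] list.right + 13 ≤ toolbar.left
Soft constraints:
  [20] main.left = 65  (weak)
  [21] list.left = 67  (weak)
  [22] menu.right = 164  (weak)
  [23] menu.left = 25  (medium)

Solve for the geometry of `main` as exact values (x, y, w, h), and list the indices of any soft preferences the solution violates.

main = (x=25, y=52, w=139, h=42)
violated soft preferences: 20, 21

1. main.x = 25  [list.left = main.left]
2. main.w = 139  [list.w = main.w]
3. main.y = 52  [main.top = list.bottom + 8]
4. main.h = 42  [menu.top = main.bottom + 16]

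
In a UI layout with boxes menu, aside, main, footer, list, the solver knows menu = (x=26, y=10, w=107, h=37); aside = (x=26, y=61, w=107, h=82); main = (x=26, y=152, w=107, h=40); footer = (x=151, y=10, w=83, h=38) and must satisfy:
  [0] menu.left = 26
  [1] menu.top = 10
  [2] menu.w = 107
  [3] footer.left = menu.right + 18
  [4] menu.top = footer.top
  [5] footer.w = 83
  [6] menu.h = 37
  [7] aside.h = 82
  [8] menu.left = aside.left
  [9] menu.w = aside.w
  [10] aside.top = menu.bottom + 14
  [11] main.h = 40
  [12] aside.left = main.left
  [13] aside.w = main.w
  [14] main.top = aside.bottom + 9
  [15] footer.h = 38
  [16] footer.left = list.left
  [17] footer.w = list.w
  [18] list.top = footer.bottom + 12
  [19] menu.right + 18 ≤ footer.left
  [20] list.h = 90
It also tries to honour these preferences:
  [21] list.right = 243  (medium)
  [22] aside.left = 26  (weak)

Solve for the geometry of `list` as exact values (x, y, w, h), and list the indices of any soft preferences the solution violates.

1. list.x = 151  [footer.left = list.left]
2. list.w = 83  [footer.w = list.w]
3. list.y = 60  [list.top = footer.bottom + 12]
4. list.h = 90  [list.h = 90]

list = (x=151, y=60, w=83, h=90)
violated soft preferences: 21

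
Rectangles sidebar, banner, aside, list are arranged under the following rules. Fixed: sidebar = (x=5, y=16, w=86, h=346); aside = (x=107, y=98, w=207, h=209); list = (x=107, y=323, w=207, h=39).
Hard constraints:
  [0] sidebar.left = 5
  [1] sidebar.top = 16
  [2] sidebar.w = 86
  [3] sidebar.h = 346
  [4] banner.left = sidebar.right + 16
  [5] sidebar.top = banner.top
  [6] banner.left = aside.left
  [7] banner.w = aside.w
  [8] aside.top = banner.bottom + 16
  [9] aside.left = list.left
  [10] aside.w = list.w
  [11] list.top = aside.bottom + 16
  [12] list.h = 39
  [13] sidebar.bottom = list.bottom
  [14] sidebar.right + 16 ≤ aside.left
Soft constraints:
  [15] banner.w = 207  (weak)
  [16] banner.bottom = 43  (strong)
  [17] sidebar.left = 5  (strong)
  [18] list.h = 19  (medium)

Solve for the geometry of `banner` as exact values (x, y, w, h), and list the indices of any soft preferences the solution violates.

1. banner.x = 107  [banner.left = sidebar.right + 16]
2. banner.y = 16  [sidebar.top = banner.top]
3. banner.w = 207  [banner.w = aside.w]
4. banner.h = 66  [aside.top = banner.bottom + 16]

banner = (x=107, y=16, w=207, h=66)
violated soft preferences: 16, 18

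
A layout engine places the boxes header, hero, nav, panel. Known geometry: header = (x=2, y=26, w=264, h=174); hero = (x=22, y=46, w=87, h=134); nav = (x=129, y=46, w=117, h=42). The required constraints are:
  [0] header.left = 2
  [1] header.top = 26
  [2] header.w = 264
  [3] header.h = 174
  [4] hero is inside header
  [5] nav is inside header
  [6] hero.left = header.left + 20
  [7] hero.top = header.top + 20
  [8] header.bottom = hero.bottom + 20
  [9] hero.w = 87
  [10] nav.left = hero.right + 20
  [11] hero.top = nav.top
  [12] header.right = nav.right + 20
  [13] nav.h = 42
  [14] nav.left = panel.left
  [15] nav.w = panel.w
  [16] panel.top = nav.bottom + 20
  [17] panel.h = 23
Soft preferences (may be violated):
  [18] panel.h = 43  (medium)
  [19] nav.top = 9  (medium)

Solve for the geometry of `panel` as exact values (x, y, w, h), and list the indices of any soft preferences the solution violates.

panel = (x=129, y=108, w=117, h=23)
violated soft preferences: 18, 19

1. panel.x = 129  [nav.left = panel.left]
2. panel.w = 117  [nav.w = panel.w]
3. panel.y = 108  [panel.top = nav.bottom + 20]
4. panel.h = 23  [panel.h = 23]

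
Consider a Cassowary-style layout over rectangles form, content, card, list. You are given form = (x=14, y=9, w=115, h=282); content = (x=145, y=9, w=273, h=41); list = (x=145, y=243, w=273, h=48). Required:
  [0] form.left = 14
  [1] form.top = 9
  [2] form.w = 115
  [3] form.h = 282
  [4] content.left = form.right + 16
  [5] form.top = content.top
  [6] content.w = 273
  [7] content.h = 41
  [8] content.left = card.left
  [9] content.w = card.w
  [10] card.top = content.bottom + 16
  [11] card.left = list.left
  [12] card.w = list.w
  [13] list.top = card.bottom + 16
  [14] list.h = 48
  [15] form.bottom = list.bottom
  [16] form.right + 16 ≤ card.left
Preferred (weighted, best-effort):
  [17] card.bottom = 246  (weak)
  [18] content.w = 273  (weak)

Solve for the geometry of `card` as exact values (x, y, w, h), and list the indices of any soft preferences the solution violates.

1. card.x = 145  [content.left = card.left]
2. card.w = 273  [content.w = card.w]
3. card.y = 66  [card.top = content.bottom + 16]
4. card.h = 161  [list.top = card.bottom + 16]

card = (x=145, y=66, w=273, h=161)
violated soft preferences: 17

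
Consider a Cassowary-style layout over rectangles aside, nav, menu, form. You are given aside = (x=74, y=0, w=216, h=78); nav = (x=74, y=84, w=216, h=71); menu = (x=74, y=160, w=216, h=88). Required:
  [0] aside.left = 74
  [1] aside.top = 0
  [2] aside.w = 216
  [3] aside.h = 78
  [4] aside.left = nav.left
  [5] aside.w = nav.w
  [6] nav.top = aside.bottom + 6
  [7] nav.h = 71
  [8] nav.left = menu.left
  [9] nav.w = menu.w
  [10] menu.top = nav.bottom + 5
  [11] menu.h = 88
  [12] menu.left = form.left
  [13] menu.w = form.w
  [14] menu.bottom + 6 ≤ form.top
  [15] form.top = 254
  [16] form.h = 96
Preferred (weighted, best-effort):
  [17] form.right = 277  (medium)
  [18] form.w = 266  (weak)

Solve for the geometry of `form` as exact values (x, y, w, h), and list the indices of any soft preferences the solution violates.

1. form.x = 74  [menu.left = form.left]
2. form.w = 216  [menu.w = form.w]
3. form.y = 254  [form.top = 254]
4. form.h = 96  [form.h = 96]

form = (x=74, y=254, w=216, h=96)
violated soft preferences: 17, 18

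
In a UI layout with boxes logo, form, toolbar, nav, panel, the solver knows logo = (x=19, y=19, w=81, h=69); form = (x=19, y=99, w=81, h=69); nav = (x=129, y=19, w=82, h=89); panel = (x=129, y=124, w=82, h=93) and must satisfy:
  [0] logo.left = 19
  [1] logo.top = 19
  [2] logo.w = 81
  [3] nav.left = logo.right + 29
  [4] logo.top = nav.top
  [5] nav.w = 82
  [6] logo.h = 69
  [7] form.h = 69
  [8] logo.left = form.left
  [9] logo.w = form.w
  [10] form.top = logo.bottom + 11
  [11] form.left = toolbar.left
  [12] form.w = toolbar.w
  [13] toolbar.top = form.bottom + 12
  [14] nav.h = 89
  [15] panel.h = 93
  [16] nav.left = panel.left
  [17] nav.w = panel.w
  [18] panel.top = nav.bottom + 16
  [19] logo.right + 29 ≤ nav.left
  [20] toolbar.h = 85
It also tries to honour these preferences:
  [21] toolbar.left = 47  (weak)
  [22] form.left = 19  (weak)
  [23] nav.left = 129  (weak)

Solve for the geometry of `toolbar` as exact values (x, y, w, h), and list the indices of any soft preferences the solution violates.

toolbar = (x=19, y=180, w=81, h=85)
violated soft preferences: 21

1. toolbar.x = 19  [form.left = toolbar.left]
2. toolbar.w = 81  [form.w = toolbar.w]
3. toolbar.y = 180  [toolbar.top = form.bottom + 12]
4. toolbar.h = 85  [toolbar.h = 85]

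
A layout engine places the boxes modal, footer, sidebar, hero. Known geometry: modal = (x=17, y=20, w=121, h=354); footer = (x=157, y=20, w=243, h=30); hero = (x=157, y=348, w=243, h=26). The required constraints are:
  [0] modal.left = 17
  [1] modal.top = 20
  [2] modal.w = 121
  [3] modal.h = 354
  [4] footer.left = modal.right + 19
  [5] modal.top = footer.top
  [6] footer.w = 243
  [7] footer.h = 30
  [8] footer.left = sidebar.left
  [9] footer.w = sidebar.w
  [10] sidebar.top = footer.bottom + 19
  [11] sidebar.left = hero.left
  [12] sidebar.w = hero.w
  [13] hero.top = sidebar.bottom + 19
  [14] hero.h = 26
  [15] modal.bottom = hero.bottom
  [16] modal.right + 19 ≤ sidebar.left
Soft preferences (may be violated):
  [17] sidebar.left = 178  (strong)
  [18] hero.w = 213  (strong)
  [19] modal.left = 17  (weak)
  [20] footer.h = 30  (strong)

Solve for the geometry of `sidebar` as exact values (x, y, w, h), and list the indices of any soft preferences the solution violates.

sidebar = (x=157, y=69, w=243, h=260)
violated soft preferences: 17, 18

1. sidebar.x = 157  [footer.left = sidebar.left]
2. sidebar.w = 243  [footer.w = sidebar.w]
3. sidebar.y = 69  [sidebar.top = footer.bottom + 19]
4. sidebar.h = 260  [hero.top = sidebar.bottom + 19]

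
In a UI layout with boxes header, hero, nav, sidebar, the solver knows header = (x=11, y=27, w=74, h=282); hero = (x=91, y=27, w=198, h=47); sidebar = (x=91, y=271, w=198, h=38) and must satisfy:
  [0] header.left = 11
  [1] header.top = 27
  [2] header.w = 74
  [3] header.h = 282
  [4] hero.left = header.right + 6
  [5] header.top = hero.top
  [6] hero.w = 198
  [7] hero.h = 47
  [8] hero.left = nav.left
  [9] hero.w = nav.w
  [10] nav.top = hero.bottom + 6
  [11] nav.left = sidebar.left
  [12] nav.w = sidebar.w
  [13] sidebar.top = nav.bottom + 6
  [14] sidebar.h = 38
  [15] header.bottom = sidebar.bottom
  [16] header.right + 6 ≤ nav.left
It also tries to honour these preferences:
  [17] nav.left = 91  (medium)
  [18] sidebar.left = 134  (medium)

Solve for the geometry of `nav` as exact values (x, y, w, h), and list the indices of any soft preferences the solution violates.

1. nav.x = 91  [hero.left = nav.left]
2. nav.w = 198  [hero.w = nav.w]
3. nav.y = 80  [nav.top = hero.bottom + 6]
4. nav.h = 185  [sidebar.top = nav.bottom + 6]

nav = (x=91, y=80, w=198, h=185)
violated soft preferences: 18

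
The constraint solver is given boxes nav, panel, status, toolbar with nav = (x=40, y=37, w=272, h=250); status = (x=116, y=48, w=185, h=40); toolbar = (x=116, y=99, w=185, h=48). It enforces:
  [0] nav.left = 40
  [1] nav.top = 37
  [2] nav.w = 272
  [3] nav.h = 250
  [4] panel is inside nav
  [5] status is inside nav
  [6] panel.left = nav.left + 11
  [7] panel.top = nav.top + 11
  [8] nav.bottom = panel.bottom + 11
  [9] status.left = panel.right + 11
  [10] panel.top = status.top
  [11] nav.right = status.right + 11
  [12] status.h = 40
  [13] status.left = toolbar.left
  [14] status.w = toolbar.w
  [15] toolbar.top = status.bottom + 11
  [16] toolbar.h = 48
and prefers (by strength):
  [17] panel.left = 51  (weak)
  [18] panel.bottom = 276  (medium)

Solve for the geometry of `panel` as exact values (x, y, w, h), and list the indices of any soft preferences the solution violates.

panel = (x=51, y=48, w=54, h=228)
violated soft preferences: none

1. panel.x = 51  [panel.left = nav.left + 11]
2. panel.y = 48  [panel.top = nav.top + 11]
3. panel.h = 228  [nav.bottom = panel.bottom + 11]
4. panel.w = 54  [status.left = panel.right + 11]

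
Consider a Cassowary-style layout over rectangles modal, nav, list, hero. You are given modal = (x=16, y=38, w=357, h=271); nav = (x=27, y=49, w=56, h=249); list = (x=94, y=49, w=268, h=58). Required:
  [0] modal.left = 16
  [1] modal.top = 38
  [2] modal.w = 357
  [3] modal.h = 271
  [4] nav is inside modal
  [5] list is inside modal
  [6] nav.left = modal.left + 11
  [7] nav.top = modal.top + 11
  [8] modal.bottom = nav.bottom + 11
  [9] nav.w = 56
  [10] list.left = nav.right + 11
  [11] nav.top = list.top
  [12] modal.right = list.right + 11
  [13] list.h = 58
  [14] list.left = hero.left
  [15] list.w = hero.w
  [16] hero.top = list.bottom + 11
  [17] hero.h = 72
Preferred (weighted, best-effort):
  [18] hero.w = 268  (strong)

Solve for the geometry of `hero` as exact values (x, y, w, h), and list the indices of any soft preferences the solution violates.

hero = (x=94, y=118, w=268, h=72)
violated soft preferences: none

1. hero.x = 94  [list.left = hero.left]
2. hero.w = 268  [list.w = hero.w]
3. hero.y = 118  [hero.top = list.bottom + 11]
4. hero.h = 72  [hero.h = 72]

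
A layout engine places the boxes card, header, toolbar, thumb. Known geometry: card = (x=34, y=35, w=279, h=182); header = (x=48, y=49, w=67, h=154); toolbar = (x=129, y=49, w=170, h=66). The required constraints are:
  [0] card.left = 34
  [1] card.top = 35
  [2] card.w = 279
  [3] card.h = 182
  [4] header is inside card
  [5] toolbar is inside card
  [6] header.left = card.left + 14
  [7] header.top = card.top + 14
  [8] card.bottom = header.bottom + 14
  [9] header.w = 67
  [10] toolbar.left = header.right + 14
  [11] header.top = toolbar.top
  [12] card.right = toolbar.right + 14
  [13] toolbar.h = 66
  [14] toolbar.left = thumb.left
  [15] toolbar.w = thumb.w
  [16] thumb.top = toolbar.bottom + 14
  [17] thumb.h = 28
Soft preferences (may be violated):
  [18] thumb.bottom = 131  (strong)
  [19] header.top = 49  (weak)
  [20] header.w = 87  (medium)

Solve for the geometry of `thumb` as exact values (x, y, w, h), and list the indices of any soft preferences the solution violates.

1. thumb.x = 129  [toolbar.left = thumb.left]
2. thumb.w = 170  [toolbar.w = thumb.w]
3. thumb.y = 129  [thumb.top = toolbar.bottom + 14]
4. thumb.h = 28  [thumb.h = 28]

thumb = (x=129, y=129, w=170, h=28)
violated soft preferences: 18, 20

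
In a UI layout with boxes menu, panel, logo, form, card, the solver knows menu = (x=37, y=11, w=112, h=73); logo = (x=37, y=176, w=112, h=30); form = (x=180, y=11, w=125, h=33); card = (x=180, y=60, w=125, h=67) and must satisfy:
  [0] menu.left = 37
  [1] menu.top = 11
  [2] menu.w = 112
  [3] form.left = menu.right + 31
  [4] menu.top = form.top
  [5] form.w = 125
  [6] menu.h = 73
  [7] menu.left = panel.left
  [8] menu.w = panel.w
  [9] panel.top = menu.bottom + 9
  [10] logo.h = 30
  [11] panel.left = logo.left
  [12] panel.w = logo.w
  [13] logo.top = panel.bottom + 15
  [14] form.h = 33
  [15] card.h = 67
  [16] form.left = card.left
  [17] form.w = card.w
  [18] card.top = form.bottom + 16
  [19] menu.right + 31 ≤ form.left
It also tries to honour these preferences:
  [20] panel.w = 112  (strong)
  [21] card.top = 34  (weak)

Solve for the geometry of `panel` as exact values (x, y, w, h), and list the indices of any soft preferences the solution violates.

panel = (x=37, y=93, w=112, h=68)
violated soft preferences: 21

1. panel.x = 37  [menu.left = panel.left]
2. panel.w = 112  [menu.w = panel.w]
3. panel.y = 93  [panel.top = menu.bottom + 9]
4. panel.h = 68  [logo.top = panel.bottom + 15]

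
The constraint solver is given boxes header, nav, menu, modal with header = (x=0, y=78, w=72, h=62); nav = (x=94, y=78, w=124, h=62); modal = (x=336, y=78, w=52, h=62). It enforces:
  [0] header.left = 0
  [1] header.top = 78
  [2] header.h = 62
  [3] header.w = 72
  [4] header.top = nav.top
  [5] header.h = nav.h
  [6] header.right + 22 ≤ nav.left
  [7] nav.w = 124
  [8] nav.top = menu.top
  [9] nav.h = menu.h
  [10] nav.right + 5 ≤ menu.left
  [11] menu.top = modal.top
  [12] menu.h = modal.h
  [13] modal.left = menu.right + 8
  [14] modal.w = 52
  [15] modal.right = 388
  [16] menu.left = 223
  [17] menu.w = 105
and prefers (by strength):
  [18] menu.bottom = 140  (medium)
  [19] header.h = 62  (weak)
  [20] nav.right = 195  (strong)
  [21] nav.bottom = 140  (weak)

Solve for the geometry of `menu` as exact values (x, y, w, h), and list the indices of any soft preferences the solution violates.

1. menu.y = 78  [nav.top = menu.top]
2. menu.h = 62  [nav.h = menu.h]
3. menu.x = 223  [menu.left = 223]
4. menu.w = 105  [menu.w = 105]

menu = (x=223, y=78, w=105, h=62)
violated soft preferences: 20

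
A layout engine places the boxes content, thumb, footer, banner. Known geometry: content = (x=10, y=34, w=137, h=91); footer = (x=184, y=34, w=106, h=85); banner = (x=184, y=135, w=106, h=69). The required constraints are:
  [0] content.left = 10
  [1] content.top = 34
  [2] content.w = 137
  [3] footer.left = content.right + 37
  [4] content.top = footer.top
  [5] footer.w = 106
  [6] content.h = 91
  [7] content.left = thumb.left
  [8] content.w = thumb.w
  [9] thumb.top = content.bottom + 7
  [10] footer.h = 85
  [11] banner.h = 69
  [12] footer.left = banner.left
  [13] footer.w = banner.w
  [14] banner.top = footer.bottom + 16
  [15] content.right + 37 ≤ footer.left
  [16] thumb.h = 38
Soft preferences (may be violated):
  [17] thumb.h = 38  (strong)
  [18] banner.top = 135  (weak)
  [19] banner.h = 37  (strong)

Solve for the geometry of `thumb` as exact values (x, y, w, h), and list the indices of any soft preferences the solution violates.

thumb = (x=10, y=132, w=137, h=38)
violated soft preferences: 19

1. thumb.x = 10  [content.left = thumb.left]
2. thumb.w = 137  [content.w = thumb.w]
3. thumb.y = 132  [thumb.top = content.bottom + 7]
4. thumb.h = 38  [thumb.h = 38]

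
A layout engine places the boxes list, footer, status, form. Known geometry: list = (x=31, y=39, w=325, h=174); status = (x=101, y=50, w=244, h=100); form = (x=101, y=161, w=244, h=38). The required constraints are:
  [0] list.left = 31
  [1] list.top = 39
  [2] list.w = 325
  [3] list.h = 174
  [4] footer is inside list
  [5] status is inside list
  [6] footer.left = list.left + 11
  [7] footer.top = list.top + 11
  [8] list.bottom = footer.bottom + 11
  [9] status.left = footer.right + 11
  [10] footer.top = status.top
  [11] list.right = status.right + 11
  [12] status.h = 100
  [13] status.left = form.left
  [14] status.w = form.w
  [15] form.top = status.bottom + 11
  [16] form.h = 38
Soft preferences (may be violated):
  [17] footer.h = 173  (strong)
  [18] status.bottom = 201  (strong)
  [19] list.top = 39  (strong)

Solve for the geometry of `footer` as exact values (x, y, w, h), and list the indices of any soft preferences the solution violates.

1. footer.x = 42  [footer.left = list.left + 11]
2. footer.y = 50  [footer.top = list.top + 11]
3. footer.h = 152  [list.bottom = footer.bottom + 11]
4. footer.w = 48  [status.left = footer.right + 11]

footer = (x=42, y=50, w=48, h=152)
violated soft preferences: 17, 18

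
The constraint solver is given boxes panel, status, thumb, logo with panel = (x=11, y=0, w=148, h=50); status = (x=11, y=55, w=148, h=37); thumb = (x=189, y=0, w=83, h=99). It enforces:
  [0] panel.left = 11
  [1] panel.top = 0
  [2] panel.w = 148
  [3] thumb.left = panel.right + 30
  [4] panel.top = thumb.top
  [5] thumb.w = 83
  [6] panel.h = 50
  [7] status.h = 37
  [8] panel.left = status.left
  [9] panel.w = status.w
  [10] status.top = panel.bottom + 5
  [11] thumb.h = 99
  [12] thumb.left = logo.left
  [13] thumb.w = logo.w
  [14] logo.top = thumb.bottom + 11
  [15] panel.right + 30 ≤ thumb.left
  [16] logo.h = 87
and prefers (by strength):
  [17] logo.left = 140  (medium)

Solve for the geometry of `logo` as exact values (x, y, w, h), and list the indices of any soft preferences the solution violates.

1. logo.x = 189  [thumb.left = logo.left]
2. logo.w = 83  [thumb.w = logo.w]
3. logo.y = 110  [logo.top = thumb.bottom + 11]
4. logo.h = 87  [logo.h = 87]

logo = (x=189, y=110, w=83, h=87)
violated soft preferences: 17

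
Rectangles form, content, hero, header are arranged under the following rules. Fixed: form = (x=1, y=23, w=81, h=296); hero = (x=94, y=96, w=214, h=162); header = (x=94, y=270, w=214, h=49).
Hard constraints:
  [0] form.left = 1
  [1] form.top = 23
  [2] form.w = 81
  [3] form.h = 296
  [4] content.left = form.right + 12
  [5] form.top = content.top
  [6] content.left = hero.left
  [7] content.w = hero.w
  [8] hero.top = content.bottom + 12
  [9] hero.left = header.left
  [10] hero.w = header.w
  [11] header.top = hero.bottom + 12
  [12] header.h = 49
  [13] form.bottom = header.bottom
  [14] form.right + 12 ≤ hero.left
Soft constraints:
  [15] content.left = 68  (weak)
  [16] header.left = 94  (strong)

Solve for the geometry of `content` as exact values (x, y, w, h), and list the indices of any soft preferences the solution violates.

1. content.x = 94  [content.left = form.right + 12]
2. content.y = 23  [form.top = content.top]
3. content.w = 214  [content.w = hero.w]
4. content.h = 61  [hero.top = content.bottom + 12]

content = (x=94, y=23, w=214, h=61)
violated soft preferences: 15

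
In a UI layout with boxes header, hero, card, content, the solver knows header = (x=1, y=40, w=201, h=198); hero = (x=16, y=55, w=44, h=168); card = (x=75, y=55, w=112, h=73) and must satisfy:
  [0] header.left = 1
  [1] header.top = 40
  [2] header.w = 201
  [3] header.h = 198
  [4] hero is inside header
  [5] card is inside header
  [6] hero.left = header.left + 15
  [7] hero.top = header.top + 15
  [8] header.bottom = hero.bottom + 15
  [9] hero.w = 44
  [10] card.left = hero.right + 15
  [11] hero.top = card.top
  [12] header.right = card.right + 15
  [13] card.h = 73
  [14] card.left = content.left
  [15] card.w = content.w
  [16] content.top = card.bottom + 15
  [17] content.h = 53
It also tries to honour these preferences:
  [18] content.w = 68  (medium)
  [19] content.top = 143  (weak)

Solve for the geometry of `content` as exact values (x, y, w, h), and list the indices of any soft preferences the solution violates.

content = (x=75, y=143, w=112, h=53)
violated soft preferences: 18

1. content.x = 75  [card.left = content.left]
2. content.w = 112  [card.w = content.w]
3. content.y = 143  [content.top = card.bottom + 15]
4. content.h = 53  [content.h = 53]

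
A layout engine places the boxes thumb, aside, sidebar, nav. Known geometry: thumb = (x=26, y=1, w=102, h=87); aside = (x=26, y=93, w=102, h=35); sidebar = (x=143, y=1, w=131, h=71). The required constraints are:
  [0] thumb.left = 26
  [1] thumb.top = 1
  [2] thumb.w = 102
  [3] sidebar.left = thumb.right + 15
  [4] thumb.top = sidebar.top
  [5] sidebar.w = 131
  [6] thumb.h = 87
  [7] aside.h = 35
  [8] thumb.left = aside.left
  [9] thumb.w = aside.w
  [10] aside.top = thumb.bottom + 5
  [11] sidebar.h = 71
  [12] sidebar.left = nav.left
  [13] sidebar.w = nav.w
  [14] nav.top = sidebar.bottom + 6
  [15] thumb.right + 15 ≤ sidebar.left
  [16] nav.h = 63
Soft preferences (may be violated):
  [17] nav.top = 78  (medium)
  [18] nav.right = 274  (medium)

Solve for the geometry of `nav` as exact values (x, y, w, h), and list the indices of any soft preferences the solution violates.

1. nav.x = 143  [sidebar.left = nav.left]
2. nav.w = 131  [sidebar.w = nav.w]
3. nav.y = 78  [nav.top = sidebar.bottom + 6]
4. nav.h = 63  [nav.h = 63]

nav = (x=143, y=78, w=131, h=63)
violated soft preferences: none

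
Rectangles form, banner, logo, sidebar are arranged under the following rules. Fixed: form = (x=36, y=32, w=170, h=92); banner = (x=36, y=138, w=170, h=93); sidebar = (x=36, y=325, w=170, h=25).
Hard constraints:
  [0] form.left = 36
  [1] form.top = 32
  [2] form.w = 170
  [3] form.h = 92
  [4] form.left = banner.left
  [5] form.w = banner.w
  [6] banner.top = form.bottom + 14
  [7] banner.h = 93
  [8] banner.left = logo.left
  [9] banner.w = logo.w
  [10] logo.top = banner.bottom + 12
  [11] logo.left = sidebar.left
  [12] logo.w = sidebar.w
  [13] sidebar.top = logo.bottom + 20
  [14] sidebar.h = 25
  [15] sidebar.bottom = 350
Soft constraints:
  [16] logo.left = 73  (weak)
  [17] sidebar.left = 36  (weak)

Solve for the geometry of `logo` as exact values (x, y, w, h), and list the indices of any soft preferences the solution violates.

logo = (x=36, y=243, w=170, h=62)
violated soft preferences: 16

1. logo.x = 36  [banner.left = logo.left]
2. logo.w = 170  [banner.w = logo.w]
3. logo.y = 243  [logo.top = banner.bottom + 12]
4. logo.h = 62  [sidebar.top = logo.bottom + 20]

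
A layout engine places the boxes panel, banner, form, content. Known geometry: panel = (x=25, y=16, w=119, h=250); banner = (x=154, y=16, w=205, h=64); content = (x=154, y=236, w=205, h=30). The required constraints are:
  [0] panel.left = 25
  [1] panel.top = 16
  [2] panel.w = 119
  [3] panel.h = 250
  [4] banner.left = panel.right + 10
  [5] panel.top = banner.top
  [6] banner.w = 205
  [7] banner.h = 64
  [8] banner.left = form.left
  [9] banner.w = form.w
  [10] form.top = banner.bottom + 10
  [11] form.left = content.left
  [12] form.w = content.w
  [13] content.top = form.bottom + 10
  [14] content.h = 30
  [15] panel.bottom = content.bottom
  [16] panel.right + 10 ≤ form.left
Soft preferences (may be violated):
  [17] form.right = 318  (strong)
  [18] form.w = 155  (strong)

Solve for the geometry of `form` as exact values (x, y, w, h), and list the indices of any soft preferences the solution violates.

form = (x=154, y=90, w=205, h=136)
violated soft preferences: 17, 18

1. form.x = 154  [banner.left = form.left]
2. form.w = 205  [banner.w = form.w]
3. form.y = 90  [form.top = banner.bottom + 10]
4. form.h = 136  [content.top = form.bottom + 10]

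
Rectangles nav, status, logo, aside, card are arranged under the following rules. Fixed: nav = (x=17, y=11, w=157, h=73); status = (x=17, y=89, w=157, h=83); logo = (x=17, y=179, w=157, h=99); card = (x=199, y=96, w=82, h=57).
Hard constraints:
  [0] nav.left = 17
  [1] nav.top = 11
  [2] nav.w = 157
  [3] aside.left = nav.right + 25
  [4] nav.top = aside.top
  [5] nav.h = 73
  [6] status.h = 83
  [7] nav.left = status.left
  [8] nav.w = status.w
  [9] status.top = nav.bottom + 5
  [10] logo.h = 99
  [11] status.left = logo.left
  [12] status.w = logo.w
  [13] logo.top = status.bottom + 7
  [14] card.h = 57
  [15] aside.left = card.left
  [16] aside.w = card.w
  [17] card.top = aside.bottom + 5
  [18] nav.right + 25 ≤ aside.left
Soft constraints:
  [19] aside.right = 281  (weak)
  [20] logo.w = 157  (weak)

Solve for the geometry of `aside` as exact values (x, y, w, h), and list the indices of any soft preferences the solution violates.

1. aside.x = 199  [aside.left = nav.right + 25]
2. aside.y = 11  [nav.top = aside.top]
3. aside.w = 82  [aside.w = card.w]
4. aside.h = 80  [card.top = aside.bottom + 5]

aside = (x=199, y=11, w=82, h=80)
violated soft preferences: none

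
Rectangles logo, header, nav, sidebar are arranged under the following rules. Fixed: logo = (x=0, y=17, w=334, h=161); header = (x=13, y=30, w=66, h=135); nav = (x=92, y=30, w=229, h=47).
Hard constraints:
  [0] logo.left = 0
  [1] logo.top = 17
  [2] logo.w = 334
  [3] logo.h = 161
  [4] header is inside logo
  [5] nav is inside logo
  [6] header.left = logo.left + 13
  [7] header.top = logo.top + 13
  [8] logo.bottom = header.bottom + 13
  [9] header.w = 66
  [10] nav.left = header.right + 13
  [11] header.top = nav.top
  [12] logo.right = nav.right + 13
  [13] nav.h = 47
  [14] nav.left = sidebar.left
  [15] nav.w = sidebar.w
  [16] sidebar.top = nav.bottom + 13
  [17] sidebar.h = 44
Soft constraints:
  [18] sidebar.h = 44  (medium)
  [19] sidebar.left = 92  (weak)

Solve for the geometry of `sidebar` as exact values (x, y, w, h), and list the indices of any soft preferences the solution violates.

1. sidebar.x = 92  [nav.left = sidebar.left]
2. sidebar.w = 229  [nav.w = sidebar.w]
3. sidebar.y = 90  [sidebar.top = nav.bottom + 13]
4. sidebar.h = 44  [sidebar.h = 44]

sidebar = (x=92, y=90, w=229, h=44)
violated soft preferences: none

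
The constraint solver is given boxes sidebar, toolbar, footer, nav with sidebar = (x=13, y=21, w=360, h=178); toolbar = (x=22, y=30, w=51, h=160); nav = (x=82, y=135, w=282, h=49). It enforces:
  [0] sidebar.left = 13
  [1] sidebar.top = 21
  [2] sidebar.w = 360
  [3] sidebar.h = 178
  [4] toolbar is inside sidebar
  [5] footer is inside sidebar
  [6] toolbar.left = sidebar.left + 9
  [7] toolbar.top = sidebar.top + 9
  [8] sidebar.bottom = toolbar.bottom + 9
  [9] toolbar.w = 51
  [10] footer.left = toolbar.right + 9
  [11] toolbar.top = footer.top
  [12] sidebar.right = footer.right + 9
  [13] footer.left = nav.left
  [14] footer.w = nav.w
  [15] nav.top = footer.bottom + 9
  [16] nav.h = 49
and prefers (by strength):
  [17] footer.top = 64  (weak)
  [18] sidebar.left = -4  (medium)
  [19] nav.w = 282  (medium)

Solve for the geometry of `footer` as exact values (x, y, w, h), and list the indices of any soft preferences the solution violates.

1. footer.x = 82  [footer.left = toolbar.right + 9]
2. footer.y = 30  [toolbar.top = footer.top]
3. footer.w = 282  [sidebar.right = footer.right + 9]
4. footer.h = 96  [nav.top = footer.bottom + 9]

footer = (x=82, y=30, w=282, h=96)
violated soft preferences: 17, 18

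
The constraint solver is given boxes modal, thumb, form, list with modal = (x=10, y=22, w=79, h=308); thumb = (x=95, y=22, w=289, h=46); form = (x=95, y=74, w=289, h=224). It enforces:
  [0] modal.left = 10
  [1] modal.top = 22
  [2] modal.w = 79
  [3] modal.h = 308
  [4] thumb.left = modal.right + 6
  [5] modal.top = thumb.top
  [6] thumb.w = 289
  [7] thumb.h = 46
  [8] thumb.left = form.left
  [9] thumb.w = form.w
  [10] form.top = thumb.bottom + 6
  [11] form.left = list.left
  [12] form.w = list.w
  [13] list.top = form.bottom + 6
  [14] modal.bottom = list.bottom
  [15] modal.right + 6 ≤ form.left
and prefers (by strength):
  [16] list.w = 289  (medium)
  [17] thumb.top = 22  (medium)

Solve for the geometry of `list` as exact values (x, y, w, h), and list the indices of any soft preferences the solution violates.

1. list.x = 95  [form.left = list.left]
2. list.w = 289  [form.w = list.w]
3. list.y = 304  [list.top = form.bottom + 6]
4. list.h = 26  [modal.bottom = list.bottom]

list = (x=95, y=304, w=289, h=26)
violated soft preferences: none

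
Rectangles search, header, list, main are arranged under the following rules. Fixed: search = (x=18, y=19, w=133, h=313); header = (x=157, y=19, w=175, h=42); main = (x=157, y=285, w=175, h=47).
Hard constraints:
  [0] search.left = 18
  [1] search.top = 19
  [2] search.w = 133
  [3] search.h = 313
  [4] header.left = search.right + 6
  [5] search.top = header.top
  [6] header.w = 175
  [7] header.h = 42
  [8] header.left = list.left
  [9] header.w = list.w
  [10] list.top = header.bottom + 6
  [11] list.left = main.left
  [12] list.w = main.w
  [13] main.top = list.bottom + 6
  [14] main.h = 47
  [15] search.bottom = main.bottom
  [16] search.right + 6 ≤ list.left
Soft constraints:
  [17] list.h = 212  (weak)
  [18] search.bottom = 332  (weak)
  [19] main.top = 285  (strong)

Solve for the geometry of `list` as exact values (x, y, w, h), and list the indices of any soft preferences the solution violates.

1. list.x = 157  [header.left = list.left]
2. list.w = 175  [header.w = list.w]
3. list.y = 67  [list.top = header.bottom + 6]
4. list.h = 212  [main.top = list.bottom + 6]

list = (x=157, y=67, w=175, h=212)
violated soft preferences: none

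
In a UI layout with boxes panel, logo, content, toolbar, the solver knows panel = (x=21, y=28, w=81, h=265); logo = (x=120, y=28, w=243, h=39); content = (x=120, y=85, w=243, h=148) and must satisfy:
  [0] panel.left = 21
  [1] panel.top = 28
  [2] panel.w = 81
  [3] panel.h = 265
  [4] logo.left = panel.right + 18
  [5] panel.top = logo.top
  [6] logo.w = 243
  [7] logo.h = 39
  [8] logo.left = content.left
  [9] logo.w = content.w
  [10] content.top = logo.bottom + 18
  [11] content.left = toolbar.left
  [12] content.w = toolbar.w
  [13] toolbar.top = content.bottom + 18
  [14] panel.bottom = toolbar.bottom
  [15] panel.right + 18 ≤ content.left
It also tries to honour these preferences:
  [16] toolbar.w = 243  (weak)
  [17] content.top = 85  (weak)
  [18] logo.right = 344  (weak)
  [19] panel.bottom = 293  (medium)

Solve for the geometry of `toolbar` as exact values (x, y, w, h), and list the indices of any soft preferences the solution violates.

1. toolbar.x = 120  [content.left = toolbar.left]
2. toolbar.w = 243  [content.w = toolbar.w]
3. toolbar.y = 251  [toolbar.top = content.bottom + 18]
4. toolbar.h = 42  [panel.bottom = toolbar.bottom]

toolbar = (x=120, y=251, w=243, h=42)
violated soft preferences: 18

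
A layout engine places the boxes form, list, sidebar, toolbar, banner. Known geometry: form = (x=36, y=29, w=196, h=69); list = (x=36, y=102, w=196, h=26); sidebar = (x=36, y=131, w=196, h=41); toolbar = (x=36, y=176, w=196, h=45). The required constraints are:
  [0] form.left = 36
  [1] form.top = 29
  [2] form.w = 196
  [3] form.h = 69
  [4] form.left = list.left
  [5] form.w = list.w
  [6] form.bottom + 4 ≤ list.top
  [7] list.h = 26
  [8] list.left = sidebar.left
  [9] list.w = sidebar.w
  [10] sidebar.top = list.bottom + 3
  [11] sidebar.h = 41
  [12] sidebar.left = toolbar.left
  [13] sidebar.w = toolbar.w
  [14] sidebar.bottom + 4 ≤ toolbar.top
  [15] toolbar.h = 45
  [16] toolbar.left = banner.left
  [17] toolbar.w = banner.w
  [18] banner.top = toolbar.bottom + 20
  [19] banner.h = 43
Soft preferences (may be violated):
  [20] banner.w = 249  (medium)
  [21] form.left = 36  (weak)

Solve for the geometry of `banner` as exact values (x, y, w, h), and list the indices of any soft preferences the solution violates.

banner = (x=36, y=241, w=196, h=43)
violated soft preferences: 20

1. banner.x = 36  [toolbar.left = banner.left]
2. banner.w = 196  [toolbar.w = banner.w]
3. banner.y = 241  [banner.top = toolbar.bottom + 20]
4. banner.h = 43  [banner.h = 43]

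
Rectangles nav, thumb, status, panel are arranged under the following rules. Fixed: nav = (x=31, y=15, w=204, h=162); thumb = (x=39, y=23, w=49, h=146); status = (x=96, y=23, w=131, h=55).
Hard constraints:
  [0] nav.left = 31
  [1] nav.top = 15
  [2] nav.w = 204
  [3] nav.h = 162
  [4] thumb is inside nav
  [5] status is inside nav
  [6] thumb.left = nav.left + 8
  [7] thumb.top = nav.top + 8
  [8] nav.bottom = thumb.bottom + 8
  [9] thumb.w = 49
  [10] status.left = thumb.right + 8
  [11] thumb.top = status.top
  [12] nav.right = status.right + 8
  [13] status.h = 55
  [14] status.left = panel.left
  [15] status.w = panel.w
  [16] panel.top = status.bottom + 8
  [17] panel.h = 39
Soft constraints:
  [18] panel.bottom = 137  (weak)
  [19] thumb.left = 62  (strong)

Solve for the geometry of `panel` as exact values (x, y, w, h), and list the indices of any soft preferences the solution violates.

1. panel.x = 96  [status.left = panel.left]
2. panel.w = 131  [status.w = panel.w]
3. panel.y = 86  [panel.top = status.bottom + 8]
4. panel.h = 39  [panel.h = 39]

panel = (x=96, y=86, w=131, h=39)
violated soft preferences: 18, 19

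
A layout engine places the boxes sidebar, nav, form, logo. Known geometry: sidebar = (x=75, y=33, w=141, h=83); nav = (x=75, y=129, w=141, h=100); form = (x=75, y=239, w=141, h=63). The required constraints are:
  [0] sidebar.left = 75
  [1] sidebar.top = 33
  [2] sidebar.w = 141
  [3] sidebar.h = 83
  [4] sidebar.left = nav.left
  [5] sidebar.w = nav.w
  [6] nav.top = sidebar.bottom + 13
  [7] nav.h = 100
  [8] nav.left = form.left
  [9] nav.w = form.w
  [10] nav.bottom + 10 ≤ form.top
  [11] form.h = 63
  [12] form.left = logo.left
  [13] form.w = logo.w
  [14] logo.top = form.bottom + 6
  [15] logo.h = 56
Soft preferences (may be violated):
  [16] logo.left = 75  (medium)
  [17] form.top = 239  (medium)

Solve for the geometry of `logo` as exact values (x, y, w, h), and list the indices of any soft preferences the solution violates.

1. logo.x = 75  [form.left = logo.left]
2. logo.w = 141  [form.w = logo.w]
3. logo.y = 308  [logo.top = form.bottom + 6]
4. logo.h = 56  [logo.h = 56]

logo = (x=75, y=308, w=141, h=56)
violated soft preferences: none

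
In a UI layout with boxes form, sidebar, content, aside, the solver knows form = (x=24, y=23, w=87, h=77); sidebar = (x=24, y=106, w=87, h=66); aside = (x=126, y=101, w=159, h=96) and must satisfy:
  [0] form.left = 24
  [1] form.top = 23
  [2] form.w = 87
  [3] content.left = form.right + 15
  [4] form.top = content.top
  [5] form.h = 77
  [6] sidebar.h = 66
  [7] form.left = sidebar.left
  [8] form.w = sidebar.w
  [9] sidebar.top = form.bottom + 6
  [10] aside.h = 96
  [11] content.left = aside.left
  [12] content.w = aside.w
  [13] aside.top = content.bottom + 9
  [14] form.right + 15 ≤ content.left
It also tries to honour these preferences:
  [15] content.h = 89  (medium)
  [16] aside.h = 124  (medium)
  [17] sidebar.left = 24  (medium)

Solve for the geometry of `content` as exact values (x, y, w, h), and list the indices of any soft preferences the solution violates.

content = (x=126, y=23, w=159, h=69)
violated soft preferences: 15, 16

1. content.x = 126  [content.left = form.right + 15]
2. content.y = 23  [form.top = content.top]
3. content.w = 159  [content.w = aside.w]
4. content.h = 69  [aside.top = content.bottom + 9]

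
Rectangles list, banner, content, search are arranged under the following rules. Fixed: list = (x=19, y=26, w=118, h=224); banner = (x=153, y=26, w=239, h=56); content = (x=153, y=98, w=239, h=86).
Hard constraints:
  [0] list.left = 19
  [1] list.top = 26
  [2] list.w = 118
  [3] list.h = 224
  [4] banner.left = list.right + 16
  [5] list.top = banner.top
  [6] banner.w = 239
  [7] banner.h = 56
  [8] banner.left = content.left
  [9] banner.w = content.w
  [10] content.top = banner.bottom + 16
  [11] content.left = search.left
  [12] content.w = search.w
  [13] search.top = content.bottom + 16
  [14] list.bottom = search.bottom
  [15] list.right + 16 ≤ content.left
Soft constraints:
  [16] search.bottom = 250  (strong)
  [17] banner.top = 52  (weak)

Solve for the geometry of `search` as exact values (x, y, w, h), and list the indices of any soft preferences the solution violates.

1. search.x = 153  [content.left = search.left]
2. search.w = 239  [content.w = search.w]
3. search.y = 200  [search.top = content.bottom + 16]
4. search.h = 50  [list.bottom = search.bottom]

search = (x=153, y=200, w=239, h=50)
violated soft preferences: 17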